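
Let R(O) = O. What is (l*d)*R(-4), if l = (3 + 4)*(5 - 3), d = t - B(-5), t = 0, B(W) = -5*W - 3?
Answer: 1232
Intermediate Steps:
B(W) = -3 - 5*W
d = -22 (d = 0 - (-3 - 5*(-5)) = 0 - (-3 + 25) = 0 - 1*22 = 0 - 22 = -22)
l = 14 (l = 7*2 = 14)
(l*d)*R(-4) = (14*(-22))*(-4) = -308*(-4) = 1232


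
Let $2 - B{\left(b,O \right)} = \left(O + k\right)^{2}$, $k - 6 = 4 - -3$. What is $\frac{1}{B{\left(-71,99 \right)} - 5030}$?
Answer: $- \frac{1}{17572} \approx -5.6909 \cdot 10^{-5}$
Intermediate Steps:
$k = 13$ ($k = 6 + \left(4 - -3\right) = 6 + \left(4 + 3\right) = 6 + 7 = 13$)
$B{\left(b,O \right)} = 2 - \left(13 + O\right)^{2}$ ($B{\left(b,O \right)} = 2 - \left(O + 13\right)^{2} = 2 - \left(13 + O\right)^{2}$)
$\frac{1}{B{\left(-71,99 \right)} - 5030} = \frac{1}{\left(2 - \left(13 + 99\right)^{2}\right) - 5030} = \frac{1}{\left(2 - 112^{2}\right) - 5030} = \frac{1}{\left(2 - 12544\right) - 5030} = \frac{1}{-12542 - 5030} = \frac{1}{-17572} = - \frac{1}{17572}$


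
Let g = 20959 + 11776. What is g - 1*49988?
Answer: -17253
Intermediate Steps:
g = 32735
g - 1*49988 = 32735 - 1*49988 = 32735 - 49988 = -17253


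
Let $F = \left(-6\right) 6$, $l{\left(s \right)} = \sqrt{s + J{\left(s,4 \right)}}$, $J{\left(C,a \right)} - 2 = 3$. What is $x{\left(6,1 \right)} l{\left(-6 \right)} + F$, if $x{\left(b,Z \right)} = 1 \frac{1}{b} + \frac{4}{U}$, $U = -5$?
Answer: $-36 - \frac{19 i}{30} \approx -36.0 - 0.63333 i$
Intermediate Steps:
$J{\left(C,a \right)} = 5$ ($J{\left(C,a \right)} = 2 + 3 = 5$)
$l{\left(s \right)} = \sqrt{5 + s}$ ($l{\left(s \right)} = \sqrt{s + 5} = \sqrt{5 + s}$)
$F = -36$
$x{\left(b,Z \right)} = - \frac{4}{5} + \frac{1}{b}$ ($x{\left(b,Z \right)} = 1 \frac{1}{b} + \frac{4}{-5} = \frac{1}{b} + 4 \left(- \frac{1}{5}\right) = \frac{1}{b} - \frac{4}{5} = - \frac{4}{5} + \frac{1}{b}$)
$x{\left(6,1 \right)} l{\left(-6 \right)} + F = \left(- \frac{4}{5} + \frac{1}{6}\right) \sqrt{5 - 6} - 36 = \left(- \frac{4}{5} + \frac{1}{6}\right) \sqrt{-1} - 36 = - \frac{19 i}{30} - 36 = -36 - \frac{19 i}{30}$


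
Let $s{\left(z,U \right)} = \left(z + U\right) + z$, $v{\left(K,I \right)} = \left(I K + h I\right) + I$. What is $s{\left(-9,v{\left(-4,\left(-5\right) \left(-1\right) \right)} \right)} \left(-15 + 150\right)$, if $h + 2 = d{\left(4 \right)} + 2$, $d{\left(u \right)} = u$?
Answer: $-1755$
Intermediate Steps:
$h = 4$ ($h = -2 + \left(4 + 2\right) = -2 + 6 = 4$)
$v{\left(K,I \right)} = 5 I + I K$ ($v{\left(K,I \right)} = \left(I K + 4 I\right) + I = \left(4 I + I K\right) + I = 5 I + I K$)
$s{\left(z,U \right)} = U + 2 z$ ($s{\left(z,U \right)} = \left(U + z\right) + z = U + 2 z$)
$s{\left(-9,v{\left(-4,\left(-5\right) \left(-1\right) \right)} \right)} \left(-15 + 150\right) = \left(\left(-5\right) \left(-1\right) \left(5 - 4\right) + 2 \left(-9\right)\right) \left(-15 + 150\right) = \left(5 \cdot 1 - 18\right) 135 = \left(5 - 18\right) 135 = \left(-13\right) 135 = -1755$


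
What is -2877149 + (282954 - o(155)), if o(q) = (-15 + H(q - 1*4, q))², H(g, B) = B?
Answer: -2613795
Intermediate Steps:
o(q) = (-15 + q)²
-2877149 + (282954 - o(155)) = -2877149 + (282954 - (-15 + 155)²) = -2877149 + (282954 - 1*140²) = -2877149 + (282954 - 1*19600) = -2877149 + (282954 - 19600) = -2877149 + 263354 = -2613795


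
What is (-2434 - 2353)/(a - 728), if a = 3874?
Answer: -4787/3146 ≈ -1.5216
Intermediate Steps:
(-2434 - 2353)/(a - 728) = (-2434 - 2353)/(3874 - 728) = -4787/3146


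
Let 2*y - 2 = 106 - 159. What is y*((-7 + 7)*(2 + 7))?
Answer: 0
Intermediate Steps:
y = -51/2 (y = 1 + (106 - 159)/2 = 1 + (1/2)*(-53) = 1 - 53/2 = -51/2 ≈ -25.500)
y*((-7 + 7)*(2 + 7)) = -51*(-7 + 7)*(2 + 7)/2 = -0*9 = -51/2*0 = 0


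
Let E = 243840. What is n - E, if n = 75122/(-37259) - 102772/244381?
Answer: -2220280894578790/9105391679 ≈ -2.4384e+5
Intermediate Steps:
n = -22187571430/9105391679 (n = 75122*(-1/37259) - 102772*1/244381 = -75122/37259 - 102772/244381 = -22187571430/9105391679 ≈ -2.4368)
n - E = -22187571430/9105391679 - 1*243840 = -22187571430/9105391679 - 243840 = -2220280894578790/9105391679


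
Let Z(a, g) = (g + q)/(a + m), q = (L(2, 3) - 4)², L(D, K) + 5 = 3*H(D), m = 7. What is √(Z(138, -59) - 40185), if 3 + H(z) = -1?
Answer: 7*I*√17241515/145 ≈ 200.46*I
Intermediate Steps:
H(z) = -4 (H(z) = -3 - 1 = -4)
L(D, K) = -17 (L(D, K) = -5 + 3*(-4) = -5 - 12 = -17)
q = 441 (q = (-17 - 4)² = (-21)² = 441)
Z(a, g) = (441 + g)/(7 + a) (Z(a, g) = (g + 441)/(a + 7) = (441 + g)/(7 + a))
√(Z(138, -59) - 40185) = √((441 - 59)/(7 + 138) - 40185) = √(382/145 - 40185) = √(-5826443/145) = 7*I*√17241515/145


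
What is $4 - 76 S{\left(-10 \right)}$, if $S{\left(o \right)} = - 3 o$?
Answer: $-2276$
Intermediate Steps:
$4 - 76 S{\left(-10 \right)} = 4 - 76 \left(\left(-3\right) \left(-10\right)\right) = 4 - 2280 = -2276$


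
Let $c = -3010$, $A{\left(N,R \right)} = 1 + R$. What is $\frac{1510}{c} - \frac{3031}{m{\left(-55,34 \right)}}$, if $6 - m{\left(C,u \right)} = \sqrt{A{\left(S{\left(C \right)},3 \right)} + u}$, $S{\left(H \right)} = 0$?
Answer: $\frac{2736842}{301} + \frac{3031 \sqrt{38}}{2} \approx 18435.0$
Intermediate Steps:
$m{\left(C,u \right)} = 6 - \sqrt{4 + u}$ ($m{\left(C,u \right)} = 6 - \sqrt{\left(1 + 3\right) + u} = 6 - \sqrt{4 + u}$)
$\frac{1510}{c} - \frac{3031}{m{\left(-55,34 \right)}} = \frac{1510}{-3010} - \frac{3031}{6 - \sqrt{4 + 34}} = 1510 \left(- \frac{1}{3010}\right) - \frac{3031}{6 - \sqrt{38}} = - \frac{151}{301} - \frac{3031}{6 - \sqrt{38}}$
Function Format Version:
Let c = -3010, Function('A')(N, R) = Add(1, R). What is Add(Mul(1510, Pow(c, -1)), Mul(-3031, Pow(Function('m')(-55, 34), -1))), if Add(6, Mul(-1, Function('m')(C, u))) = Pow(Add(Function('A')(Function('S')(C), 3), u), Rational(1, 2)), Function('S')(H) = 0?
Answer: Add(Rational(2736842, 301), Mul(Rational(3031, 2), Pow(38, Rational(1, 2)))) ≈ 18435.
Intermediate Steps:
Function('m')(C, u) = Add(6, Mul(-1, Pow(Add(4, u), Rational(1, 2)))) (Function('m')(C, u) = Add(6, Mul(-1, Pow(Add(Add(1, 3), u), Rational(1, 2)))) = Add(6, Mul(-1, Pow(Add(4, u), Rational(1, 2)))))
Add(Mul(1510, Pow(c, -1)), Mul(-3031, Pow(Function('m')(-55, 34), -1))) = Add(Mul(1510, Pow(-3010, -1)), Mul(-3031, Pow(Add(6, Mul(-1, Pow(Add(4, 34), Rational(1, 2)))), -1))) = Add(Mul(1510, Rational(-1, 3010)), Mul(-3031, Pow(Add(6, Mul(-1, Pow(38, Rational(1, 2)))), -1))) = Add(Rational(-151, 301), Mul(-3031, Pow(Add(6, Mul(-1, Pow(38, Rational(1, 2)))), -1)))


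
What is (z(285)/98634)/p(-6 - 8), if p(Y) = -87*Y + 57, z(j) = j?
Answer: 19/8383890 ≈ 2.2662e-6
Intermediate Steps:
p(Y) = 57 - 87*Y
(z(285)/98634)/p(-6 - 8) = (285/98634)/(57 - 87*(-6 - 8)) = (285*(1/98634))/(57 - 87*(-14)) = 95/(32878*(57 + 1218)) = (95/32878)/1275 = (95/32878)*(1/1275) = 19/8383890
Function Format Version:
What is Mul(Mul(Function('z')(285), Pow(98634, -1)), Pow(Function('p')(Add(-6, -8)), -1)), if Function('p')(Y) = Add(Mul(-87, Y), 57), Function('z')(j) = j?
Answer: Rational(19, 8383890) ≈ 2.2662e-6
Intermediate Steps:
Function('p')(Y) = Add(57, Mul(-87, Y))
Mul(Mul(Function('z')(285), Pow(98634, -1)), Pow(Function('p')(Add(-6, -8)), -1)) = Mul(Mul(285, Pow(98634, -1)), Pow(Add(57, Mul(-87, Add(-6, -8))), -1)) = Mul(Mul(285, Rational(1, 98634)), Pow(Add(57, Mul(-87, -14)), -1)) = Mul(Rational(95, 32878), Pow(Add(57, 1218), -1)) = Mul(Rational(95, 32878), Pow(1275, -1)) = Mul(Rational(95, 32878), Rational(1, 1275)) = Rational(19, 8383890)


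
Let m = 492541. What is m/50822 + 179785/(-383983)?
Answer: 179990337533/19514784026 ≈ 9.2233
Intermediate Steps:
m/50822 + 179785/(-383983) = 492541/50822 + 179785/(-383983) = 492541*(1/50822) + 179785*(-1/383983) = 492541/50822 - 179785/383983 = 179990337533/19514784026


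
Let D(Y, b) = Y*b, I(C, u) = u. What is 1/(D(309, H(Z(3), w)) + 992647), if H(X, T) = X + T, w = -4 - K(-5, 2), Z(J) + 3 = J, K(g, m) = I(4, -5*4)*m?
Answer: 1/1003771 ≈ 9.9624e-7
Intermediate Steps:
K(g, m) = -20*m (K(g, m) = (-5*4)*m = -20*m)
Z(J) = -3 + J
w = 36 (w = -4 - (-20)*2 = -4 - 1*(-40) = -4 + 40 = 36)
H(X, T) = T + X
1/(D(309, H(Z(3), w)) + 992647) = 1/(309*(36 + (-3 + 3)) + 992647) = 1/(309*(36 + 0) + 992647) = 1/(309*36 + 992647) = 1/(11124 + 992647) = 1/1003771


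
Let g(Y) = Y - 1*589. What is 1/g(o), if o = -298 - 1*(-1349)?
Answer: 1/462 ≈ 0.0021645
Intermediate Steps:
o = 1051 (o = -298 + 1349 = 1051)
g(Y) = -589 + Y (g(Y) = Y - 589 = -589 + Y)
1/g(o) = 1/(-589 + 1051) = 1/462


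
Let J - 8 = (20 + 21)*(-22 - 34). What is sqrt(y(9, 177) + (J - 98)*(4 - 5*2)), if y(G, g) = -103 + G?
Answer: sqrt(14222) ≈ 119.26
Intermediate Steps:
J = -2288 (J = 8 + (20 + 21)*(-22 - 34) = 8 + 41*(-56) = 8 - 2296 = -2288)
sqrt(y(9, 177) + (J - 98)*(4 - 5*2)) = sqrt((-103 + 9) + (-2288 - 98)*(4 - 5*2)) = sqrt(-94 - 2386*(4 - 10)) = sqrt(-94 - 2386*(-6)) = sqrt(-94 + 14316) = sqrt(14222)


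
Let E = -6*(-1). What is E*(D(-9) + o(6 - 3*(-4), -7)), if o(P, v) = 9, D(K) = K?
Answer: 0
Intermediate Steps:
E = 6
E*(D(-9) + o(6 - 3*(-4), -7)) = 6*(-9 + 9) = 6*0 = 0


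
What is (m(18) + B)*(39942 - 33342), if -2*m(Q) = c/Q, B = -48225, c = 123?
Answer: -318307550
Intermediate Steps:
m(Q) = -123/(2*Q)
(m(18) + B)*(39942 - 33342) = (-123/2/18 - 48225)*(39942 - 33342) = (-123/2*1/18 - 48225)*6600 = (-41/12 - 48225)*6600 = -578741/12*6600 = -318307550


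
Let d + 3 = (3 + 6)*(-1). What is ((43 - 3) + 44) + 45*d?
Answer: -456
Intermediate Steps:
d = -12 (d = -3 + (3 + 6)*(-1) = -3 + 9*(-1) = -3 - 9 = -12)
((43 - 3) + 44) + 45*d = ((43 - 3) + 44) + 45*(-12) = (40 + 44) - 540 = 84 - 540 = -456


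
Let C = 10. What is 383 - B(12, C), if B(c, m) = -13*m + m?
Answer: 503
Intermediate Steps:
B(c, m) = -12*m
383 - B(12, C) = 383 - (-12)*10 = 383 - 1*(-120) = 383 + 120 = 503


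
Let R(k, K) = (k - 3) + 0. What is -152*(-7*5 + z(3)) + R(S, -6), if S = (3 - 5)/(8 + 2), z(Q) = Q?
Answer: 24304/5 ≈ 4860.8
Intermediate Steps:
S = -1/5 (S = -2/10 = -2*1/10 = -1/5 ≈ -0.20000)
R(k, K) = -3 + k (R(k, K) = (-3 + k) + 0 = -3 + k)
-152*(-7*5 + z(3)) + R(S, -6) = -152*(-7*5 + 3) + (-3 - 1/5) = -152*(-35 + 3) - 16/5 = -152*(-32) - 16/5 = 4864 - 16/5 = 24304/5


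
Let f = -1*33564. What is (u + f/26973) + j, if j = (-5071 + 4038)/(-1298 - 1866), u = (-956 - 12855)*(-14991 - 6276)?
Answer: 8355565104441259/28447524 ≈ 2.9372e+8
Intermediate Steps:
f = -33564
u = 293718537 (u = -13811*(-21267) = 293718537)
j = 1033/3164 (j = -1033/(-3164) = -1033*(-1/3164) = 1033/3164 ≈ 0.32649)
(u + f/26973) + j = (293718537 - 33564/26973) + 1033/3164 = (293718537 - 33564*1/26973) + 1033/3164 = (293718537 - 11188/8991) + 1033/3164 = 2640823354979/8991 + 1033/3164 = 8355565104441259/28447524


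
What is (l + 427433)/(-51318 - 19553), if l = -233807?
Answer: -193626/70871 ≈ -2.7321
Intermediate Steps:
(l + 427433)/(-51318 - 19553) = (-233807 + 427433)/(-51318 - 19553) = 193626/(-70871) = 193626*(-1/70871) = -193626/70871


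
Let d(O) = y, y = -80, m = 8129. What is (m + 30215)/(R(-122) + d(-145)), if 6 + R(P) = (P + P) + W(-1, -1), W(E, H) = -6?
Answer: -4793/42 ≈ -114.12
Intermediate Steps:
d(O) = -80
R(P) = -12 + 2*P (R(P) = -6 + ((P + P) - 6) = -6 + (2*P - 6) = -6 + (-6 + 2*P) = -12 + 2*P)
(m + 30215)/(R(-122) + d(-145)) = (8129 + 30215)/((-12 + 2*(-122)) - 80) = 38344/((-12 - 244) - 80) = 38344/(-256 - 80) = 38344/(-336) = 38344*(-1/336) = -4793/42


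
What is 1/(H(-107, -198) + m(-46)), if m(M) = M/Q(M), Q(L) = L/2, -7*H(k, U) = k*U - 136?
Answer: -7/21036 ≈ -0.00033276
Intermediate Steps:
H(k, U) = 136/7 - U*k/7 (H(k, U) = -(k*U - 136)/7 = -(U*k - 136)/7 = -(-136 + U*k)/7 = 136/7 - U*k/7)
Q(L) = L/2 (Q(L) = L*(½) = L/2)
m(M) = 2 (m(M) = M/((M/2)) = M*(2/M) = 2)
1/(H(-107, -198) + m(-46)) = 1/((136/7 - ⅐*(-198)*(-107)) + 2) = 1/((136/7 - 21186/7) + 2) = 1/(-21050/7 + 2) = 1/(-21036/7) = -7/21036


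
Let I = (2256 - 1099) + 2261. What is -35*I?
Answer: -119630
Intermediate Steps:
I = 3418 (I = 1157 + 2261 = 3418)
-35*I = -35*3418 = -119630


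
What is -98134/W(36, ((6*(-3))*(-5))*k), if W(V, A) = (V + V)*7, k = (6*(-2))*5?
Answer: -49067/252 ≈ -194.71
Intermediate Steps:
k = -60 (k = -12*5 = -60)
W(V, A) = 14*V (W(V, A) = (2*V)*7 = 14*V)
-98134/W(36, ((6*(-3))*(-5))*k) = -98134/(14*36) = -98134/504 = -98134*1/504 = -49067/252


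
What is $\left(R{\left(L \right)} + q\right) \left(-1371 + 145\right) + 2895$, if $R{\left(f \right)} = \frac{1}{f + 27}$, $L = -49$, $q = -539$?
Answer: $\frac{7301412}{11} \approx 6.6377 \cdot 10^{5}$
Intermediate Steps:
$R{\left(f \right)} = \frac{1}{27 + f}$
$\left(R{\left(L \right)} + q\right) \left(-1371 + 145\right) + 2895 = \left(\frac{1}{27 - 49} - 539\right) \left(-1371 + 145\right) + 2895 = \left(\frac{1}{-22} - 539\right) \left(-1226\right) + 2895 = \left(- \frac{1}{22} - 539\right) \left(-1226\right) + 2895 = \left(- \frac{11859}{22}\right) \left(-1226\right) + 2895 = \frac{7269567}{11} + 2895 = \frac{7301412}{11}$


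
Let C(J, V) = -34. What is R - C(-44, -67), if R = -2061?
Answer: -2027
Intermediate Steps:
R - C(-44, -67) = -2061 - 1*(-34) = -2061 + 34 = -2027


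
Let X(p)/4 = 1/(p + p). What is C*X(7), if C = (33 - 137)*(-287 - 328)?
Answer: 127920/7 ≈ 18274.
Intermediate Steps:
C = 63960 (C = -104*(-615) = 63960)
X(p) = 2/p (X(p) = 4/(p + p) = 4/((2*p)) = 4*(1/(2*p)) = 2/p)
C*X(7) = 63960*(2/7) = 127920/7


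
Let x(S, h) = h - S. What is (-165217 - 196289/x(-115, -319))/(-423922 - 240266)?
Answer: 33507979/135494352 ≈ 0.24730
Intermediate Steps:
(-165217 - 196289/x(-115, -319))/(-423922 - 240266) = (-165217 - 196289/(-319 - 1*(-115)))/(-423922 - 240266) = (-165217 - 196289/(-319 + 115))/(-664188) = (-165217 - 196289/(-204))*(-1/664188) = (-165217 - 196289*(-1/204))*(-1/664188) = (-165217 + 196289/204)*(-1/664188) = -33507979/204*(-1/664188) = 33507979/135494352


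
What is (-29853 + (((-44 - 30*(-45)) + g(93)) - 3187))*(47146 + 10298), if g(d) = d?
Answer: -1817585604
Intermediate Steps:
(-29853 + (((-44 - 30*(-45)) + g(93)) - 3187))*(47146 + 10298) = (-29853 + (((-44 - 30*(-45)) + 93) - 3187))*(47146 + 10298) = (-29853 + (((-44 + 1350) + 93) - 3187))*57444 = (-29853 + ((1306 + 93) - 3187))*57444 = (-29853 + (1399 - 3187))*57444 = (-29853 - 1788)*57444 = -31641*57444 = -1817585604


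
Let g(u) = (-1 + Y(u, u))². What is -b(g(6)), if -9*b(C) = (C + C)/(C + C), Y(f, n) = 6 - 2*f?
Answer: ⅑ ≈ 0.11111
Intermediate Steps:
Y(f, n) = 6 - 2*f
g(u) = (5 - 2*u)² (g(u) = (-1 + (6 - 2*u))² = (5 - 2*u)²)
b(C) = -⅑ (b(C) = -(C + C)/(9*(C + C)) = -2*C/(9*(2*C)) = -2*C*1/(2*C)/9 = -⅑*1 = -⅑)
-b(g(6)) = -1*(-⅑) = ⅑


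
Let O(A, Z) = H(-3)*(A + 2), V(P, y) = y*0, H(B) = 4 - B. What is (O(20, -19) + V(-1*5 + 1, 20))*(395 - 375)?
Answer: 3080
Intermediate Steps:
V(P, y) = 0
O(A, Z) = 14 + 7*A (O(A, Z) = (4 - 1*(-3))*(A + 2) = (4 + 3)*(2 + A) = 7*(2 + A) = 14 + 7*A)
(O(20, -19) + V(-1*5 + 1, 20))*(395 - 375) = ((14 + 7*20) + 0)*(395 - 375) = ((14 + 140) + 0)*20 = (154 + 0)*20 = 154*20 = 3080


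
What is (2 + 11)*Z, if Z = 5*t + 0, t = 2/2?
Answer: 65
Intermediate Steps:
t = 1 (t = 2*(½) = 1)
Z = 5 (Z = 5*1 + 0 = 5 + 0 = 5)
(2 + 11)*Z = (2 + 11)*5 = 13*5 = 65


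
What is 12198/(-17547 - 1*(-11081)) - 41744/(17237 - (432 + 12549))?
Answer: -10057231/859978 ≈ -11.695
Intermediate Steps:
12198/(-17547 - 1*(-11081)) - 41744/(17237 - (432 + 12549)) = 12198/(-17547 + 11081) - 41744/(17237 - 1*12981) = 12198/(-6466) - 41744/(17237 - 12981) = 12198*(-1/6466) - 41744/4256 = -6099/3233 - 41744*1/4256 = -6099/3233 - 2609/266 = -10057231/859978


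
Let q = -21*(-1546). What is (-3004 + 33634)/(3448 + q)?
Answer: 15315/17957 ≈ 0.85287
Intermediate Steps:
q = 32466
(-3004 + 33634)/(3448 + q) = (-3004 + 33634)/(3448 + 32466) = 30630/35914 = 30630*(1/35914) = 15315/17957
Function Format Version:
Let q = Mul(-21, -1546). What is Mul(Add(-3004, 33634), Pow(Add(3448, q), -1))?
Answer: Rational(15315, 17957) ≈ 0.85287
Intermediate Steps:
q = 32466
Mul(Add(-3004, 33634), Pow(Add(3448, q), -1)) = Mul(Add(-3004, 33634), Pow(Add(3448, 32466), -1)) = Mul(30630, Pow(35914, -1)) = Mul(30630, Rational(1, 35914)) = Rational(15315, 17957)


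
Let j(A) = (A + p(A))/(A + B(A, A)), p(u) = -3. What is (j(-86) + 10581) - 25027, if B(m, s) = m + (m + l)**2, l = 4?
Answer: -94650281/6552 ≈ -14446.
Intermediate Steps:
B(m, s) = m + (4 + m)**2 (B(m, s) = m + (m + 4)**2 = m + (4 + m)**2)
j(A) = (-3 + A)/((4 + A)**2 + 2*A) (j(A) = (A - 3)/(A + (A + (4 + A)**2)) = (-3 + A)/((4 + A)**2 + 2*A))
(j(-86) + 10581) - 25027 = ((-3 - 86)/((4 - 86)**2 + 2*(-86)) + 10581) - 25027 = (-89/((-82)**2 - 172) + 10581) - 25027 = (-89/(6724 - 172) + 10581) - 25027 = (-89/6552 + 10581) - 25027 = 69326623/6552 - 25027 = -94650281/6552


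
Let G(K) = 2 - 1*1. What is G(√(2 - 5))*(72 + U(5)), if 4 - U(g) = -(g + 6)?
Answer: 87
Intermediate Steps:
U(g) = 10 + g (U(g) = 4 - (-1)*(g + 6) = 4 - (-1)*(6 + g) = 4 - (-6 - g) = 4 + (6 + g) = 10 + g)
G(K) = 1 (G(K) = 2 - 1 = 1)
G(√(2 - 5))*(72 + U(5)) = 1*(72 + (10 + 5)) = 1*(72 + 15) = 1*87 = 87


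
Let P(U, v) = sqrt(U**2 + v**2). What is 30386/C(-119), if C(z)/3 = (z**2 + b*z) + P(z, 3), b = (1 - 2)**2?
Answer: 213340106/295745391 - 15193*sqrt(14170)/295745391 ≈ 0.71525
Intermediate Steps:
b = 1 (b = (-1)**2 = 1)
C(z) = 3*z + 3*z**2 + 3*sqrt(9 + z**2) (C(z) = 3*((z**2 + 1*z) + sqrt(z**2 + 3**2)) = 3*((z**2 + z) + sqrt(z**2 + 9)) = 3*((z + z**2) + sqrt(9 + z**2)) = 3*(z + z**2 + sqrt(9 + z**2)) = 3*z + 3*z**2 + 3*sqrt(9 + z**2))
30386/C(-119) = 30386/(3*(-119) + 3*(-119)**2 + 3*sqrt(9 + (-119)**2)) = 30386/(-357 + 3*14161 + 3*sqrt(9 + 14161)) = 30386/(-357 + 42483 + 3*sqrt(14170)) = 30386/(42126 + 3*sqrt(14170))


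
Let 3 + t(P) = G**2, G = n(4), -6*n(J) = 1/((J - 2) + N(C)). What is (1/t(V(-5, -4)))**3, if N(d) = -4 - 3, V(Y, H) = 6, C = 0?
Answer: -729000000/19661138099 ≈ -0.037078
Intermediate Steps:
N(d) = -7
n(J) = -1/(6*(-9 + J)) (n(J) = -1/(6*((J - 2) - 7)) = -1/(6*((-2 + J) - 7)) = -1/(6*(-9 + J)))
G = 1/30 (G = -1/(-54 + 6*4) = -1/(-54 + 24) = -1/(-30) = -1*(-1/30) = 1/30 ≈ 0.033333)
t(P) = -2699/900 (t(P) = -3 + (1/30)**2 = -3 + 1/900 = -2699/900)
(1/t(V(-5, -4)))**3 = (1/(-2699/900))**3 = (-900/2699)**3 = -729000000/19661138099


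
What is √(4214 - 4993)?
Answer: I*√779 ≈ 27.911*I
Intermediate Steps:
√(4214 - 4993) = √(-779) = I*√779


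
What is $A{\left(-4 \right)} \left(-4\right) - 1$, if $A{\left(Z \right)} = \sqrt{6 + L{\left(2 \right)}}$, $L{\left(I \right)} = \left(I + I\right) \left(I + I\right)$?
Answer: $-1 - 4 \sqrt{22} \approx -19.762$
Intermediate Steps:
$L{\left(I \right)} = 4 I^{2}$ ($L{\left(I \right)} = 2 I 2 I = 4 I^{2}$)
$A{\left(Z \right)} = \sqrt{22}$ ($A{\left(Z \right)} = \sqrt{6 + 4 \cdot 2^{2}} = \sqrt{6 + 4 \cdot 4} = \sqrt{6 + 16} = \sqrt{22}$)
$A{\left(-4 \right)} \left(-4\right) - 1 = \sqrt{22} \left(-4\right) - 1 = - 4 \sqrt{22} - 1 = -1 - 4 \sqrt{22}$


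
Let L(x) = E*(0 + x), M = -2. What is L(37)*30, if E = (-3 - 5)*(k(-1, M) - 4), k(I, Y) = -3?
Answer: 62160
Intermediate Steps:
E = 56 (E = (-3 - 5)*(-3 - 4) = -8*(-7) = 56)
L(x) = 56*x (L(x) = 56*(0 + x) = 56*x)
L(37)*30 = (56*37)*30 = 2072*30 = 62160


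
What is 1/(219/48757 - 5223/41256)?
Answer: -670506264/81874249 ≈ -8.1895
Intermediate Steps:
1/(219/48757 - 5223/41256) = 1/(219*(1/48757) - 5223*1/41256) = 1/(219/48757 - 1741/13752) = 1/(-81874249/670506264) = -670506264/81874249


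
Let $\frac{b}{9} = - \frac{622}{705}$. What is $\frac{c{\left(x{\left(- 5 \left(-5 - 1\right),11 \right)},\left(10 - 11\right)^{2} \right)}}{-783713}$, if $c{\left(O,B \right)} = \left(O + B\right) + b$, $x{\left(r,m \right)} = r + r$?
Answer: $- \frac{12469}{184172555} \approx -6.7703 \cdot 10^{-5}$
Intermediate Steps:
$x{\left(r,m \right)} = 2 r$
$b = - \frac{1866}{235}$ ($b = 9 \left(- \frac{622}{705}\right) = - \frac{1866}{235} \approx -7.9404$)
$c{\left(O,B \right)} = - \frac{1866}{235} + B + O$ ($c{\left(O,B \right)} = \left(O + B\right) - \frac{1866}{235} = \left(B + O\right) - \frac{1866}{235} = - \frac{1866}{235} + B + O$)
$\frac{c{\left(x{\left(- 5 \left(-5 - 1\right),11 \right)},\left(10 - 11\right)^{2} \right)}}{-783713} = \frac{- \frac{1866}{235} + \left(10 - 11\right)^{2} + 2 \left(- 5 \left(-5 - 1\right)\right)}{-783713} = \left(- \frac{1866}{235} + \left(-1\right)^{2} + 2 \left(\left(-5\right) \left(-6\right)\right)\right) \left(- \frac{1}{783713}\right) = \left(- \frac{1866}{235} + 1 + 2 \cdot 30\right) \left(- \frac{1}{783713}\right) = \left(- \frac{1866}{235} + 1 + 60\right) \left(- \frac{1}{783713}\right) = \frac{12469}{235} \left(- \frac{1}{783713}\right) = - \frac{12469}{184172555}$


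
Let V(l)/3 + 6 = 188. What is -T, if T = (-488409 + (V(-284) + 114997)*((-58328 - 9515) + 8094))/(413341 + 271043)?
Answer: 1726016779/171096 ≈ 10088.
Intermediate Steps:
V(l) = 546 (V(l) = -18 + 3*188 = -18 + 564 = 546)
T = -1726016779/171096 (T = (-488409 + (546 + 114997)*((-58328 - 9515) + 8094))/(413341 + 271043) = (-488409 + 115543*(-67843 + 8094))/684384 = (-488409 + 115543*(-59749))*(1/684384) = (-488409 - 6903578707)*(1/684384) = -6904067116*1/684384 = -1726016779/171096 ≈ -10088.)
-T = -1*(-1726016779/171096) = 1726016779/171096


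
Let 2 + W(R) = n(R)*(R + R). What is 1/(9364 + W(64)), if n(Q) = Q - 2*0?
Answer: 1/17554 ≈ 5.6967e-5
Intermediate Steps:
n(Q) = Q (n(Q) = Q + 0 = Q)
W(R) = -2 + 2*R² (W(R) = -2 + R*(R + R) = -2 + R*(2*R) = -2 + 2*R²)
1/(9364 + W(64)) = 1/(9364 + (-2 + 2*64²)) = 1/(9364 + (-2 + 2*4096)) = 1/(9364 + (-2 + 8192)) = 1/(9364 + 8190) = 1/17554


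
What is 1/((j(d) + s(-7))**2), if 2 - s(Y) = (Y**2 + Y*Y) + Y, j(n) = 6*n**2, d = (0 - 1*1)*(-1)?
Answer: 1/6889 ≈ 0.00014516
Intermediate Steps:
d = 1 (d = (0 - 1)*(-1) = -1*(-1) = 1)
s(Y) = 2 - Y - 2*Y**2 (s(Y) = 2 - ((Y**2 + Y*Y) + Y) = 2 - ((Y**2 + Y**2) + Y) = 2 - (2*Y**2 + Y) = 2 - (Y + 2*Y**2) = 2 + (-Y - 2*Y**2) = 2 - Y - 2*Y**2)
1/((j(d) + s(-7))**2) = 1/((6*1**2 + (2 - 1*(-7) - 2*(-7)**2))**2) = 1/((6*1 + (2 + 7 - 2*49))**2) = 1/((6 + (2 + 7 - 98))**2) = 1/((6 - 89)**2) = 1/((-83)**2) = 1/6889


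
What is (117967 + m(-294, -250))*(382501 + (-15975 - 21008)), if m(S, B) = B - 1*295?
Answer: 40571414596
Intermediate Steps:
m(S, B) = -295 + B (m(S, B) = B - 295 = -295 + B)
(117967 + m(-294, -250))*(382501 + (-15975 - 21008)) = (117967 + (-295 - 250))*(382501 + (-15975 - 21008)) = (117967 - 545)*(382501 - 36983) = 117422*345518 = 40571414596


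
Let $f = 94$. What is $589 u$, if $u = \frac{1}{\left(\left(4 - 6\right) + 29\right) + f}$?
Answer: $\frac{589}{121} \approx 4.8678$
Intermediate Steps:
$u = \frac{1}{121}$ ($u = \frac{1}{\left(\left(4 - 6\right) + 29\right) + 94} = \frac{1}{\left(-2 + 29\right) + 94} = \frac{1}{27 + 94} = \frac{1}{121} \approx 0.0082645$)
$589 u = 589 \cdot \frac{1}{121} = \frac{589}{121}$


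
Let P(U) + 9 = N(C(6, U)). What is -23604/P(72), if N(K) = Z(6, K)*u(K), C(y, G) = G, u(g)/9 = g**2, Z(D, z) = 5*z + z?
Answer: -7868/6718461 ≈ -0.0011711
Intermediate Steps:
Z(D, z) = 6*z
u(g) = 9*g**2
N(K) = 54*K**3 (N(K) = (6*K)*(9*K**2) = 54*K**3)
P(U) = -9 + 54*U**3
-23604/P(72) = -23604/(-9 + 54*72**3) = -23604/(-9 + 54*373248) = -23604/(-9 + 20155392) = -23604/20155383 = -23604*1/20155383 = -7868/6718461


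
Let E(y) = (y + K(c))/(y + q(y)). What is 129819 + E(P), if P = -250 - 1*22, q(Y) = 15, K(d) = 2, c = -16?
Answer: 33363753/257 ≈ 1.2982e+5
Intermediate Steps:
P = -272 (P = -250 - 22 = -272)
E(y) = (2 + y)/(15 + y) (E(y) = (y + 2)/(y + 15) = (2 + y)/(15 + y))
129819 + E(P) = 129819 + (2 - 272)/(15 - 272) = 129819 - 270/(-257) = 129819 - 1/257*(-270) = 129819 + 270/257 = 33363753/257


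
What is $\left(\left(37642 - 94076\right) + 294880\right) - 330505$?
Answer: $-92059$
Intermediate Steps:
$\left(\left(37642 - 94076\right) + 294880\right) - 330505 = \left(-56434 + 294880\right) - 330505 = 238446 - 330505 = -92059$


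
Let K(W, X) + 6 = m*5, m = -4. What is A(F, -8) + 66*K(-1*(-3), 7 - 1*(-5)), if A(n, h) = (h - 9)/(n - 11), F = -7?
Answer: -30871/18 ≈ -1715.1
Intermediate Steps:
K(W, X) = -26 (K(W, X) = -6 - 4*5 = -6 - 20 = -26)
A(n, h) = (-9 + h)/(-11 + n)
A(F, -8) + 66*K(-1*(-3), 7 - 1*(-5)) = (-9 - 8)/(-11 - 7) + 66*(-26) = -17/(-18) - 1716 = -1/18*(-17) - 1716 = 17/18 - 1716 = -30871/18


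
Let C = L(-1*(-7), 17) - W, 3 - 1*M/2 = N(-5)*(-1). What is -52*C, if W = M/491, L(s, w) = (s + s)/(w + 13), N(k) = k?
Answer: -181844/7365 ≈ -24.690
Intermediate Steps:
L(s, w) = 2*s/(13 + w) (L(s, w) = (2*s)/(13 + w) = 2*s/(13 + w))
M = -4 (M = 6 - (-10)*(-1) = 6 - 2*5 = 6 - 10 = -4)
W = -4/491 ≈ -0.0081466
C = 3497/7365 (C = 2*(-1*(-7))/(13 + 17) - 1*(-4/491) = 2*7/30 + 4/491 = 2*7*(1/30) + 4/491 = 7/15 + 4/491 = 3497/7365 ≈ 0.47481)
-52*C = -52*3497/7365 = -181844/7365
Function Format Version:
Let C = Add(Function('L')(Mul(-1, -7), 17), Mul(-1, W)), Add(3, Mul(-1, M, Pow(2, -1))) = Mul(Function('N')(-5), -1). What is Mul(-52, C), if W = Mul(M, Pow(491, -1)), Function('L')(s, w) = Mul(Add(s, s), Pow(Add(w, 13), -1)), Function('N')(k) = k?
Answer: Rational(-181844, 7365) ≈ -24.690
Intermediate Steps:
Function('L')(s, w) = Mul(2, s, Pow(Add(13, w), -1)) (Function('L')(s, w) = Mul(Mul(2, s), Pow(Add(13, w), -1)) = Mul(2, s, Pow(Add(13, w), -1)))
M = -4 (M = Add(6, Mul(-2, Mul(-5, -1))) = Add(6, Mul(-2, 5)) = Add(6, -10) = -4)
W = Rational(-4, 491) (W = Mul(-4, Pow(491, -1)) = Mul(-4, Rational(1, 491)) = Rational(-4, 491) ≈ -0.0081466)
C = Rational(3497, 7365) (C = Add(Mul(2, Mul(-1, -7), Pow(Add(13, 17), -1)), Mul(-1, Rational(-4, 491))) = Add(Mul(2, 7, Pow(30, -1)), Rational(4, 491)) = Add(Mul(2, 7, Rational(1, 30)), Rational(4, 491)) = Add(Rational(7, 15), Rational(4, 491)) = Rational(3497, 7365) ≈ 0.47481)
Mul(-52, C) = Mul(-52, Rational(3497, 7365)) = Rational(-181844, 7365)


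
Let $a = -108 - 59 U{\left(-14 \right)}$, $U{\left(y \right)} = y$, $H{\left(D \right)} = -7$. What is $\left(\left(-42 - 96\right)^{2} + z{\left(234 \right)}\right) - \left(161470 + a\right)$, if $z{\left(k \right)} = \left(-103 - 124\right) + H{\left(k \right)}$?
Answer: $-143378$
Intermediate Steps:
$z{\left(k \right)} = -234$ ($z{\left(k \right)} = \left(-103 - 124\right) - 7 = -227 - 7 = -234$)
$a = 718$ ($a = -108 - -826 = -108 + 826 = 718$)
$\left(\left(-42 - 96\right)^{2} + z{\left(234 \right)}\right) - \left(161470 + a\right) = \left(\left(-42 - 96\right)^{2} - 234\right) - \left(161470 + 718\right) = \left(\left(-138\right)^{2} - 234\right) - 162188 = \left(19044 - 234\right) - 162188 = 18810 - 162188 = -143378$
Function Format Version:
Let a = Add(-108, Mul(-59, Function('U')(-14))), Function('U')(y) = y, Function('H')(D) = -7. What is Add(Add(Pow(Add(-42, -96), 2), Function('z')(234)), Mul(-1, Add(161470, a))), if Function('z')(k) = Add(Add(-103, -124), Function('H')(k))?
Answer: -143378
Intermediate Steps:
Function('z')(k) = -234 (Function('z')(k) = Add(Add(-103, -124), -7) = Add(-227, -7) = -234)
a = 718 (a = Add(-108, Mul(-59, -14)) = Add(-108, 826) = 718)
Add(Add(Pow(Add(-42, -96), 2), Function('z')(234)), Mul(-1, Add(161470, a))) = Add(Add(Pow(Add(-42, -96), 2), -234), Mul(-1, Add(161470, 718))) = Add(Add(Pow(-138, 2), -234), Mul(-1, 162188)) = Add(Add(19044, -234), -162188) = Add(18810, -162188) = -143378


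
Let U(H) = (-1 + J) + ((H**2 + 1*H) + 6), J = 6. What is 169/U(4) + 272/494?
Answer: 45959/7657 ≈ 6.0022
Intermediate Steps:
U(H) = 11 + H + H**2 (U(H) = (-1 + 6) + ((H**2 + 1*H) + 6) = 5 + ((H**2 + H) + 6) = 5 + ((H + H**2) + 6) = 5 + (6 + H + H**2) = 11 + H + H**2)
169/U(4) + 272/494 = 169/(11 + 4 + 4**2) + 272/494 = 169/(11 + 4 + 16) + 272*(1/494) = 169/31 + 136/247 = 45959/7657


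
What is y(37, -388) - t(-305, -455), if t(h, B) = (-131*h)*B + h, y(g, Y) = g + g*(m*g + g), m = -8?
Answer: 18170284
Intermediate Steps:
y(g, Y) = g - 7*g² (y(g, Y) = g + g*(-8*g + g) = g + g*(-7*g) = g - 7*g²)
t(h, B) = h - 131*B*h (t(h, B) = -131*B*h + h = h - 131*B*h)
y(37, -388) - t(-305, -455) = 37*(1 - 7*37) - (-305)*(1 - 131*(-455)) = 37*(1 - 259) - (-305)*(1 + 59605) = 37*(-258) - (-305)*59606 = -9546 - 1*(-18179830) = -9546 + 18179830 = 18170284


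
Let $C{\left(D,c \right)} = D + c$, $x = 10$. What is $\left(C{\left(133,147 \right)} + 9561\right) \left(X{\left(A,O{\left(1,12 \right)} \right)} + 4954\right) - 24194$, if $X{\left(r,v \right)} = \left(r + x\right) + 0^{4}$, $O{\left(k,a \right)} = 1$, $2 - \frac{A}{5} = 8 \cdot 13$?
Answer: $43807620$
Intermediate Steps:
$A = -510$ ($A = 10 - 5 \cdot 8 \cdot 13 = 10 - 520 = -510$)
$X{\left(r,v \right)} = 10 + r$ ($X{\left(r,v \right)} = \left(r + 10\right) + 0^{4} = \left(10 + r\right) + 0 = 10 + r$)
$\left(C{\left(133,147 \right)} + 9561\right) \left(X{\left(A,O{\left(1,12 \right)} \right)} + 4954\right) - 24194 = \left(\left(133 + 147\right) + 9561\right) \left(\left(10 - 510\right) + 4954\right) - 24194 = \left(280 + 9561\right) \left(-500 + 4954\right) - 24194 = 9841 \cdot 4454 - 24194 = 43831814 - 24194 = 43807620$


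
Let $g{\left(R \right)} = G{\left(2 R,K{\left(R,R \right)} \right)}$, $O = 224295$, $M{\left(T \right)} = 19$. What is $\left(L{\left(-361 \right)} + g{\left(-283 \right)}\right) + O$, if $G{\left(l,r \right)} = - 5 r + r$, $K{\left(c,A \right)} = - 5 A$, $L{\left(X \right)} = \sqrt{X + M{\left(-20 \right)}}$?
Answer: $218635 + 3 i \sqrt{38} \approx 2.1864 \cdot 10^{5} + 18.493 i$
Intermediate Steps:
$L{\left(X \right)} = \sqrt{19 + X}$ ($L{\left(X \right)} = \sqrt{X + 19} = \sqrt{19 + X}$)
$G{\left(l,r \right)} = - 4 r$
$g{\left(R \right)} = 20 R$ ($g{\left(R \right)} = - 4 \left(- 5 R\right) = 20 R$)
$\left(L{\left(-361 \right)} + g{\left(-283 \right)}\right) + O = \left(\sqrt{19 - 361} + 20 \left(-283\right)\right) + 224295 = \left(\sqrt{-342} - 5660\right) + 224295 = \left(3 i \sqrt{38} - 5660\right) + 224295 = \left(-5660 + 3 i \sqrt{38}\right) + 224295 = 218635 + 3 i \sqrt{38}$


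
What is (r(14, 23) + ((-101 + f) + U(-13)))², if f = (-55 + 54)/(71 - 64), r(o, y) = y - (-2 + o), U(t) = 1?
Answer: 389376/49 ≈ 7946.4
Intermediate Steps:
r(o, y) = 2 + y - o (r(o, y) = y + (2 - o) = 2 + y - o)
f = -⅐ (f = -1/7 = -1*⅐ = -⅐ ≈ -0.14286)
(r(14, 23) + ((-101 + f) + U(-13)))² = ((2 + 23 - 1*14) + ((-101 - ⅐) + 1))² = ((2 + 23 - 14) + (-708/7 + 1))² = (11 - 701/7)² = (-624/7)² = 389376/49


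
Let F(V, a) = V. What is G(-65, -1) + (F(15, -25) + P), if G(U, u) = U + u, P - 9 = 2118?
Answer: 2076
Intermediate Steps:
P = 2127 (P = 9 + 2118 = 2127)
G(-65, -1) + (F(15, -25) + P) = (-65 - 1) + (15 + 2127) = -66 + 2142 = 2076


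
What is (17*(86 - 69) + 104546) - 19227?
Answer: 85608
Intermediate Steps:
(17*(86 - 69) + 104546) - 19227 = (17*17 + 104546) - 19227 = (289 + 104546) - 19227 = 104835 - 19227 = 85608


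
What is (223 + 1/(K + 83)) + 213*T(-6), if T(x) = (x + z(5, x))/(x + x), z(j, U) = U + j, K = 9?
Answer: 7987/23 ≈ 347.26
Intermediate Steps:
T(x) = (5 + 2*x)/(2*x) (T(x) = (x + (x + 5))/(x + x) = (x + (5 + x))/((2*x)) = (5 + 2*x)*(1/(2*x)) = (5 + 2*x)/(2*x))
(223 + 1/(K + 83)) + 213*T(-6) = (223 + 1/(9 + 83)) + 213*((5/2 - 6)/(-6)) = (223 + 1/92) + 213*(-⅙*(-7/2)) = (223 + 1/92) + 213*(7/12) = 20517/92 + 497/4 = 7987/23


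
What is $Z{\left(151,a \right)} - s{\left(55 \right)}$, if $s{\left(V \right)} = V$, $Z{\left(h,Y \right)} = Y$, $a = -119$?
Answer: $-174$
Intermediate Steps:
$Z{\left(151,a \right)} - s{\left(55 \right)} = -119 - 55 = -174$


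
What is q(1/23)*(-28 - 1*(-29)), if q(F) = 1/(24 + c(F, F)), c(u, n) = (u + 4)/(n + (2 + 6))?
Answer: 185/4533 ≈ 0.040812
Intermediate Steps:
c(u, n) = (4 + u)/(8 + n) (c(u, n) = (4 + u)/(n + 8) = (4 + u)/(8 + n))
q(F) = 1/(24 + (4 + F)/(8 + F))
q(1/23)*(-28 - 1*(-29)) = ((8 + 1/23)/(196 + 25/23))*(-28 - 1*(-29)) = ((8 + 1/23)/(196 + 25*(1/23)))*(-28 + 29) = ((185/23)/(196 + 25/23))*1 = ((185/23)/(4533/23))*1 = ((23/4533)*(185/23))*1 = (185/4533)*1 = 185/4533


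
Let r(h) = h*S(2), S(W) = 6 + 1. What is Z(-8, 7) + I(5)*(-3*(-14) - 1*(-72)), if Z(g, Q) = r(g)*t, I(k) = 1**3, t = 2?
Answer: 2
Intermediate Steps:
S(W) = 7
r(h) = 7*h (r(h) = h*7 = 7*h)
I(k) = 1
Z(g, Q) = 14*g (Z(g, Q) = (7*g)*2 = 14*g)
Z(-8, 7) + I(5)*(-3*(-14) - 1*(-72)) = 14*(-8) + 1*(-3*(-14) - 1*(-72)) = -112 + 1*(42 + 72) = -112 + 1*114 = -112 + 114 = 2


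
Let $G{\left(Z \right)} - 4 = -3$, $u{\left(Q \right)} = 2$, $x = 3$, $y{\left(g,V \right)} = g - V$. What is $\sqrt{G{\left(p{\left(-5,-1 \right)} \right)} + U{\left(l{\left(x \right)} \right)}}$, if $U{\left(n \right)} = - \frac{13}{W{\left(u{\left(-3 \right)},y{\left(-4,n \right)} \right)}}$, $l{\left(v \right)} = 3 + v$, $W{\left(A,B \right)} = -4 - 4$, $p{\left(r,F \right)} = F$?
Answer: $\frac{\sqrt{42}}{4} \approx 1.6202$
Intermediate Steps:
$W{\left(A,B \right)} = -8$ ($W{\left(A,B \right)} = -4 - 4 = -8$)
$U{\left(n \right)} = \frac{13}{8}$ ($U{\left(n \right)} = - \frac{13}{-8} = \left(-13\right) \left(- \frac{1}{8}\right) = \frac{13}{8}$)
$G{\left(Z \right)} = 1$ ($G{\left(Z \right)} = 4 - 3 = 1$)
$\sqrt{G{\left(p{\left(-5,-1 \right)} \right)} + U{\left(l{\left(x \right)} \right)}} = \sqrt{1 + \frac{13}{8}} = \sqrt{\frac{21}{8}} = \frac{\sqrt{42}}{4}$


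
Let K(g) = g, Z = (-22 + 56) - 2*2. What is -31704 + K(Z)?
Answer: -31674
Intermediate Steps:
Z = 30 (Z = 34 - 4 = 30)
-31704 + K(Z) = -31704 + 30 = -31674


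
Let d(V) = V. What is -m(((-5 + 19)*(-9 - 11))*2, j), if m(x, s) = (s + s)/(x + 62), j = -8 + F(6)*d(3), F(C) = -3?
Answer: -17/249 ≈ -0.068273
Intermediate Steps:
j = -17 (j = -8 - 3*3 = -8 - 9 = -17)
m(x, s) = 2*s/(62 + x) (m(x, s) = (2*s)/(62 + x) = 2*s/(62 + x))
-m(((-5 + 19)*(-9 - 11))*2, j) = -2*(-17)/(62 + ((-5 + 19)*(-9 - 11))*2) = -2*(-17)/(62 + (14*(-20))*2) = -2*(-17)/(62 - 280*2) = -2*(-17)/(62 - 560) = -2*(-17)/(-498) = -2*(-17)*(-1)/498 = -1*17/249 = -17/249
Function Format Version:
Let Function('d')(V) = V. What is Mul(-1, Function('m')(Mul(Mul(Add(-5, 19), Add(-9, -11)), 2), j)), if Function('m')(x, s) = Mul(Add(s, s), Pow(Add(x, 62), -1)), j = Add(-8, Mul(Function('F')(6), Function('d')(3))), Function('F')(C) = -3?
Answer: Rational(-17, 249) ≈ -0.068273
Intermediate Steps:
j = -17 (j = Add(-8, Mul(-3, 3)) = Add(-8, -9) = -17)
Function('m')(x, s) = Mul(2, s, Pow(Add(62, x), -1)) (Function('m')(x, s) = Mul(Mul(2, s), Pow(Add(62, x), -1)) = Mul(2, s, Pow(Add(62, x), -1)))
Mul(-1, Function('m')(Mul(Mul(Add(-5, 19), Add(-9, -11)), 2), j)) = Mul(-1, Mul(2, -17, Pow(Add(62, Mul(Mul(Add(-5, 19), Add(-9, -11)), 2)), -1))) = Mul(-1, Mul(2, -17, Pow(Add(62, Mul(Mul(14, -20), 2)), -1))) = Mul(-1, Mul(2, -17, Pow(Add(62, Mul(-280, 2)), -1))) = Mul(-1, Mul(2, -17, Pow(Add(62, -560), -1))) = Mul(-1, Mul(2, -17, Pow(-498, -1))) = Mul(-1, Mul(2, -17, Rational(-1, 498))) = Mul(-1, Rational(17, 249)) = Rational(-17, 249)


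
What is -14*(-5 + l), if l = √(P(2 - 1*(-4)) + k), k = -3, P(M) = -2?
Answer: 70 - 14*I*√5 ≈ 70.0 - 31.305*I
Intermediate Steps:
l = I*√5 (l = √(-2 - 3) = √(-5) = I*√5 ≈ 2.2361*I)
-14*(-5 + l) = -14*(-5 + I*√5) = 70 - 14*I*√5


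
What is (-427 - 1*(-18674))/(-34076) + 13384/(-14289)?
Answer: -716804567/486911964 ≈ -1.4721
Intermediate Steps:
(-427 - 1*(-18674))/(-34076) + 13384/(-14289) = (-427 + 18674)*(-1/34076) + 13384*(-1/14289) = 18247*(-1/34076) - 13384/14289 = -18247/34076 - 13384/14289 = -716804567/486911964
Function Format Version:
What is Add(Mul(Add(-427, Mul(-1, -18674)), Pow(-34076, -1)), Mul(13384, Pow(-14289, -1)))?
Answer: Rational(-716804567, 486911964) ≈ -1.4721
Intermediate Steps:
Add(Mul(Add(-427, Mul(-1, -18674)), Pow(-34076, -1)), Mul(13384, Pow(-14289, -1))) = Add(Mul(Add(-427, 18674), Rational(-1, 34076)), Mul(13384, Rational(-1, 14289))) = Add(Mul(18247, Rational(-1, 34076)), Rational(-13384, 14289)) = Add(Rational(-18247, 34076), Rational(-13384, 14289)) = Rational(-716804567, 486911964)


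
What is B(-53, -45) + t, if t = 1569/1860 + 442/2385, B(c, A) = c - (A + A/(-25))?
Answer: -2593973/295740 ≈ -8.7711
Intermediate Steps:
B(c, A) = c - 24*A/25 (B(c, A) = c - (A + A*(-1/25)) = c - (A - A/25) = c - 24*A/25)
t = 304279/295740 (t = 1569*(1/1860) + 442*(1/2385) = 523/620 + 442/2385 = 304279/295740 ≈ 1.0289)
B(-53, -45) + t = (-53 - 24/25*(-45)) + 304279/295740 = (-53 + 216/5) + 304279/295740 = -49/5 + 304279/295740 = -2593973/295740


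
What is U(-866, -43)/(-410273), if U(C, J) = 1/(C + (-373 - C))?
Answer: 1/153031829 ≈ 6.5346e-9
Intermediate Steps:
U(C, J) = -1/373 (U(C, J) = 1/(-373) = -1/373)
U(-866, -43)/(-410273) = -1/373/(-410273) = -1/373*(-1/410273) = 1/153031829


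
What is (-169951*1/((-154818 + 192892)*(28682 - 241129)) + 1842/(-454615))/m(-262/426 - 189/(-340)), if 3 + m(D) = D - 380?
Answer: 107341910098319262/10201105063764079466071 ≈ 1.0523e-5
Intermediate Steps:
m(D) = -383 + D (m(D) = -3 + (D - 380) = -3 + (-380 + D) = -383 + D)
(-169951*1/((-154818 + 192892)*(28682 - 241129)) + 1842/(-454615))/m(-262/426 - 189/(-340)) = (-169951*1/((-154818 + 192892)*(28682 - 241129)) + 1842/(-454615))/(-383 + (-262/426 - 189/(-340))) = (-169951/(38074*(-212447)) + 1842*(-1/454615))/(-383 + (-262*1/426 - 189*(-1/340))) = (-169951/(-8088707078) - 1842/454615)/(-383 + (-131/213 + 189/340)) = (-169951*(-1/8088707078) - 1842/454615)/(-383 - 4283/72420) = (169951/8088707078 - 1842/454615)/(-27741143/72420) = -14822136163811/3677247568264970*(-72420/27741143) = 107341910098319262/10201105063764079466071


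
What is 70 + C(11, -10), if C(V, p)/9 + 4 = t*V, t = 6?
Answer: 628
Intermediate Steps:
C(V, p) = -36 + 54*V (C(V, p) = -36 + 9*(6*V) = -36 + 54*V)
70 + C(11, -10) = 70 + (-36 + 54*11) = 70 + (-36 + 594) = 70 + 558 = 628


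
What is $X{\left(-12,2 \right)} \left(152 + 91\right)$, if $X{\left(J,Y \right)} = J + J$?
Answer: $-5832$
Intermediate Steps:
$X{\left(J,Y \right)} = 2 J$
$X{\left(-12,2 \right)} \left(152 + 91\right) = 2 \left(-12\right) \left(152 + 91\right) = \left(-24\right) 243 = -5832$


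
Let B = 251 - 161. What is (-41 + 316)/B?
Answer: 55/18 ≈ 3.0556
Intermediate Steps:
B = 90
(-41 + 316)/B = (-41 + 316)/90 = 275*(1/90) = 55/18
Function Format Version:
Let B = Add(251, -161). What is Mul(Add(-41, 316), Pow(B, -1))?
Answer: Rational(55, 18) ≈ 3.0556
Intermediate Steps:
B = 90
Mul(Add(-41, 316), Pow(B, -1)) = Mul(Add(-41, 316), Pow(90, -1)) = Mul(275, Rational(1, 90)) = Rational(55, 18)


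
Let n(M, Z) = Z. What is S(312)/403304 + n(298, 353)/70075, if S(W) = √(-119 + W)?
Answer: 353/70075 + √193/403304 ≈ 0.0050719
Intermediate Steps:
S(312)/403304 + n(298, 353)/70075 = √(-119 + 312)/403304 + 353/70075 = √193*(1/403304) + 353*(1/70075) = √193/403304 + 353/70075 = 353/70075 + √193/403304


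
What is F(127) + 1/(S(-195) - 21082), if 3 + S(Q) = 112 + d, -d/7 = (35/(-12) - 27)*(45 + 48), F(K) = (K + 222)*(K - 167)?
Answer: -83606444/5989 ≈ -13960.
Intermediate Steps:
F(K) = (-167 + K)*(222 + K) (F(K) = (222 + K)*(-167 + K) = (-167 + K)*(222 + K))
d = 77903/4 (d = -7*(35/(-12) - 27)*(45 + 48) = -7*(35*(-1/12) - 27)*93 = -7*(-35/12 - 27)*93 = -(-2513)*93/12 = -7*(-11129/4) = 77903/4 ≈ 19476.)
S(Q) = 78339/4 (S(Q) = -3 + (112 + 77903/4) = -3 + 78351/4 = 78339/4)
F(127) + 1/(S(-195) - 21082) = (-37074 + 127² + 55*127) + 1/(78339/4 - 21082) = (-37074 + 16129 + 6985) + 1/(-5989/4) = -13960 - 4/5989 = -83606444/5989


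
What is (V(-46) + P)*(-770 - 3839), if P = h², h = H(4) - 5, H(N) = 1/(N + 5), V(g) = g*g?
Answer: -798887188/81 ≈ -9.8628e+6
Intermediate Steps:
V(g) = g²
H(N) = 1/(5 + N)
h = -44/9 (h = 1/(5 + 4) - 5 = 1/9 - 5 = ⅑ - 5 = -44/9 ≈ -4.8889)
P = 1936/81 (P = (-44/9)² = 1936/81 ≈ 23.901)
(V(-46) + P)*(-770 - 3839) = ((-46)² + 1936/81)*(-770 - 3839) = (2116 + 1936/81)*(-4609) = (173332/81)*(-4609) = -798887188/81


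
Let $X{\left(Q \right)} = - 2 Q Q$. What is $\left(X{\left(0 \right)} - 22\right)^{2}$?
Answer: $484$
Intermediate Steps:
$X{\left(Q \right)} = - 2 Q^{2}$
$\left(X{\left(0 \right)} - 22\right)^{2} = \left(- 2 \cdot 0^{2} - 22\right)^{2} = \left(\left(-2\right) 0 - 22\right)^{2} = \left(0 - 22\right)^{2} = \left(-22\right)^{2} = 484$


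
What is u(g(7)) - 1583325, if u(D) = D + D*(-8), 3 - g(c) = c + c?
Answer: -1583248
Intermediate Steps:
g(c) = 3 - 2*c (g(c) = 3 - (c + c) = 3 - 2*c)
u(D) = -7*D (u(D) = D - 8*D = -7*D)
u(g(7)) - 1583325 = -7*(3 - 2*7) - 1583325 = -7*(3 - 14) - 1583325 = -7*(-11) - 1583325 = 77 - 1583325 = -1583248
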